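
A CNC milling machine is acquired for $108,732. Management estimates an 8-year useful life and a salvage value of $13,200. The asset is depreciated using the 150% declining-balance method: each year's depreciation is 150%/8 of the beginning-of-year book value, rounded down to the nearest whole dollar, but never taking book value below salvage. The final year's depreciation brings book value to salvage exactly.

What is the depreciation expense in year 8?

Depreciable base = $108,732 − $13,200 = $95,532.
Year 1: ⌊$108,732 × 150%/8⌋ = $20,387. Book value $88,345.
Year 2: ⌊$88,345 × 150%/8⌋ = $16,564. Book value $71,781.
Year 3: ⌊$71,781 × 150%/8⌋ = $13,458. Book value $58,323.
Year 4: ⌊$58,323 × 150%/8⌋ = $10,935. Book value $47,388.
Year 5: ⌊$47,388 × 150%/8⌋ = $8,885. Book value $38,503.
Year 6: ⌊$38,503 × 150%/8⌋ = $7,219. Book value $31,284.
Year 7: ⌊$31,284 × 150%/8⌋ = $5,865. Book value $25,419.
Year 8 (final): $25,419 − $13,200 = $12,219. Book value $13,200.

$12,219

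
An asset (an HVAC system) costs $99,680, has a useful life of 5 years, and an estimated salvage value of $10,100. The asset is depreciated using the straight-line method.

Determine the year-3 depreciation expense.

$17,916

Depreciable base = $99,680 − $10,100 = $89,580.
Annual expense = $89,580 / 5 = $17,916.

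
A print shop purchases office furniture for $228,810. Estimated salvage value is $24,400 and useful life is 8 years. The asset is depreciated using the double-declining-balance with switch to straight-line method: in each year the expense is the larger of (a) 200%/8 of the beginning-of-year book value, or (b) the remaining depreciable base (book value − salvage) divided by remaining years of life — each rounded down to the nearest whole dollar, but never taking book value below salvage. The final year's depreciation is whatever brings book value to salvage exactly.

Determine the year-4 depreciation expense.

Depreciable base = $228,810 − $24,400 = $204,410.
Year 1: DB = ⌊$228,810 × 200%/8⌋ = $57,202; SL = ⌊$204,410/8⌋ = $25,551 → take DB $57,202. Book value $171,608.
Year 2: DB = ⌊$171,608 × 200%/8⌋ = $42,902; SL = ⌊$147,208/7⌋ = $21,029 → take DB $42,902. Book value $128,706.
Year 3: DB = ⌊$128,706 × 200%/8⌋ = $32,176; SL = ⌊$104,306/6⌋ = $17,384 → take DB $32,176. Book value $96,530.
Year 4: DB = ⌊$96,530 × 200%/8⌋ = $24,132; SL = ⌊$72,130/5⌋ = $14,426 → take DB $24,132. Book value $72,398.

$24,132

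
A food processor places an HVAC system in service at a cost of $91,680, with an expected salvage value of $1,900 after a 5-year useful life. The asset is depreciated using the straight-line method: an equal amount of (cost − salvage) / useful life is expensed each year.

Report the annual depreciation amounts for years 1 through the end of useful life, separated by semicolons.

$17,956; $17,956; $17,956; $17,956; $17,956

Depreciable base = $91,680 − $1,900 = $89,780.
Annual expense = $89,780 / 5 = $17,956.
End of year 1: book value $73,724.
End of year 2: book value $55,768.
End of year 3: book value $37,812.
End of year 4: book value $19,856.
End of year 5: book value $1,900.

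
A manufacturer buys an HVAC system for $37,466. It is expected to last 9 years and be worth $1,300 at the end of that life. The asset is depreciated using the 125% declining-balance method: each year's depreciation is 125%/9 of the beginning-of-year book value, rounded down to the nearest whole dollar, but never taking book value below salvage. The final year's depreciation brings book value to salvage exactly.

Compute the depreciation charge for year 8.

$1,827

Depreciable base = $37,466 − $1,300 = $36,166.
Year 1: ⌊$37,466 × 125%/9⌋ = $5,203. Book value $32,263.
Year 2: ⌊$32,263 × 125%/9⌋ = $4,480. Book value $27,783.
Year 3: ⌊$27,783 × 125%/9⌋ = $3,858. Book value $23,925.
Year 4: ⌊$23,925 × 125%/9⌋ = $3,322. Book value $20,603.
Year 5: ⌊$20,603 × 125%/9⌋ = $2,861. Book value $17,742.
Year 6: ⌊$17,742 × 125%/9⌋ = $2,464. Book value $15,278.
Year 7: ⌊$15,278 × 125%/9⌋ = $2,121. Book value $13,157.
Year 8: ⌊$13,157 × 125%/9⌋ = $1,827. Book value $11,330.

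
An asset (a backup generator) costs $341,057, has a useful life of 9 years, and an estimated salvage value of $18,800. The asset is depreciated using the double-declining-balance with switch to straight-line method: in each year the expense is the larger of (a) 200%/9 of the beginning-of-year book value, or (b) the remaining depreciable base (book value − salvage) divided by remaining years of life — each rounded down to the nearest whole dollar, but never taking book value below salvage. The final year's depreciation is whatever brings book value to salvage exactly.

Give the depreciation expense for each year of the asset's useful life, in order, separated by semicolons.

$75,790; $58,948; $45,848; $35,660; $27,735; $21,572; $18,901; $18,901; $18,902

Depreciable base = $341,057 − $18,800 = $322,257.
Year 1: DB = ⌊$341,057 × 200%/9⌋ = $75,790; SL = ⌊$322,257/9⌋ = $35,806 → take DB $75,790. Book value $265,267.
Year 2: DB = ⌊$265,267 × 200%/9⌋ = $58,948; SL = ⌊$246,467/8⌋ = $30,808 → take DB $58,948. Book value $206,319.
Year 3: DB = ⌊$206,319 × 200%/9⌋ = $45,848; SL = ⌊$187,519/7⌋ = $26,788 → take DB $45,848. Book value $160,471.
Year 4: DB = ⌊$160,471 × 200%/9⌋ = $35,660; SL = ⌊$141,671/6⌋ = $23,611 → take DB $35,660. Book value $124,811.
Year 5: DB = ⌊$124,811 × 200%/9⌋ = $27,735; SL = ⌊$106,011/5⌋ = $21,202 → take DB $27,735. Book value $97,076.
Year 6: DB = ⌊$97,076 × 200%/9⌋ = $21,572; SL = ⌊$78,276/4⌋ = $19,569 → take DB $21,572. Book value $75,504.
Year 7: DB = ⌊$75,504 × 200%/9⌋ = $16,778; SL = ⌊$56,704/3⌋ = $18,901 → take SL $18,901. Book value $56,603.
Year 8: DB = ⌊$56,603 × 200%/9⌋ = $12,578; SL = ⌊$37,803/2⌋ = $18,901 → take SL $18,901. Book value $37,702.
Year 9 (final): $37,702 − $18,800 = $18,902. Book value $18,800.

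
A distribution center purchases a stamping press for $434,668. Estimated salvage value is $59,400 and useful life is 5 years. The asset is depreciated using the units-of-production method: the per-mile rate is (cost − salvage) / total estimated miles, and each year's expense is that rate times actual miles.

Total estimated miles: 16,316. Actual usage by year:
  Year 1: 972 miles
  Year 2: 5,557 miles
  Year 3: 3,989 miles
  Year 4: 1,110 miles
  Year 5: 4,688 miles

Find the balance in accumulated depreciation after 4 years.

Depreciable base = $434,668 − $59,400 = $375,268.
Rate = $375,268 / 16,316 miles = $23 per mile.
Year 1: 972 × $23 = $22,356. Book value $412,312.
Year 2: 5,557 × $23 = $127,811. Book value $284,501.
Year 3: 3,989 × $23 = $91,747. Book value $192,754.
Year 4: 1,110 × $23 = $25,530. Book value $167,224.
Accumulated through year 4 = $434,668 − $167,224 = $267,444.

$267,444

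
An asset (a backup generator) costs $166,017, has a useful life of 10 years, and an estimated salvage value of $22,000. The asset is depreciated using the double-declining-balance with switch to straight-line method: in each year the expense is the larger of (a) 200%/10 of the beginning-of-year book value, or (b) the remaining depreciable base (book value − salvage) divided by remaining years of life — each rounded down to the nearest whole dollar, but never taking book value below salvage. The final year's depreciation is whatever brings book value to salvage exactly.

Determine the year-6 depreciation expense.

$10,880

Depreciable base = $166,017 − $22,000 = $144,017.
Year 1: DB = ⌊$166,017 × 200%/10⌋ = $33,203; SL = ⌊$144,017/10⌋ = $14,401 → take DB $33,203. Book value $132,814.
Year 2: DB = ⌊$132,814 × 200%/10⌋ = $26,562; SL = ⌊$110,814/9⌋ = $12,312 → take DB $26,562. Book value $106,252.
Year 3: DB = ⌊$106,252 × 200%/10⌋ = $21,250; SL = ⌊$84,252/8⌋ = $10,531 → take DB $21,250. Book value $85,002.
Year 4: DB = ⌊$85,002 × 200%/10⌋ = $17,000; SL = ⌊$63,002/7⌋ = $9,000 → take DB $17,000. Book value $68,002.
Year 5: DB = ⌊$68,002 × 200%/10⌋ = $13,600; SL = ⌊$46,002/6⌋ = $7,667 → take DB $13,600. Book value $54,402.
Year 6: DB = ⌊$54,402 × 200%/10⌋ = $10,880; SL = ⌊$32,402/5⌋ = $6,480 → take DB $10,880. Book value $43,522.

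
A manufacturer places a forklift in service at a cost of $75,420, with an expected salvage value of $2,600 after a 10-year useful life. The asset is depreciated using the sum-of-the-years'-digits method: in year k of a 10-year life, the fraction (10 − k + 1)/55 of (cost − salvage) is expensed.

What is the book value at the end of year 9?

$3,924

Depreciable base = $75,420 − $2,600 = $72,820.
Sum of the years' digits = 10+9+8+7+6+5+4+3+2+1 = 55.
Year 1: $72,820 × 10/55 = $13,240. Book value $62,180.
Year 2: $72,820 × 9/55 = $11,916. Book value $50,264.
Year 3: $72,820 × 8/55 = $10,592. Book value $39,672.
Year 4: $72,820 × 7/55 = $9,268. Book value $30,404.
Year 5: $72,820 × 6/55 = $7,944. Book value $22,460.
Year 6: $72,820 × 5/55 = $6,620. Book value $15,840.
Year 7: $72,820 × 4/55 = $5,296. Book value $10,544.
Year 8: $72,820 × 3/55 = $3,972. Book value $6,572.
Year 9: $72,820 × 2/55 = $2,648. Book value $3,924.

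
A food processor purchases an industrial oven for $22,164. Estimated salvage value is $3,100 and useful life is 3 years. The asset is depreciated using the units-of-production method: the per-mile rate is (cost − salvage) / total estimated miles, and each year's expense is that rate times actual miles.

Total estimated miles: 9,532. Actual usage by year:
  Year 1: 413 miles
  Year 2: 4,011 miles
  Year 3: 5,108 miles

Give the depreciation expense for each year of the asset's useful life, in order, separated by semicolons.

$826; $8,022; $10,216

Depreciable base = $22,164 − $3,100 = $19,064.
Rate = $19,064 / 9,532 miles = $2 per mile.
Year 1: 413 × $2 = $826. Book value $21,338.
Year 2: 4,011 × $2 = $8,022. Book value $13,316.
Year 3: 5,108 × $2 = $10,216. Book value $3,100.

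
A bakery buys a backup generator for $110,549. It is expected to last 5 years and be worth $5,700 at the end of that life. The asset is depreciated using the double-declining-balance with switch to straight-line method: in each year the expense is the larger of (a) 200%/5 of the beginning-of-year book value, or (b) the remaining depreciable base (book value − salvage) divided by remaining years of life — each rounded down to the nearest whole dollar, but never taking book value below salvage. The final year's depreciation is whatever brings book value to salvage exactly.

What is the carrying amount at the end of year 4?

Depreciable base = $110,549 − $5,700 = $104,849.
Year 1: DB = ⌊$110,549 × 200%/5⌋ = $44,219; SL = ⌊$104,849/5⌋ = $20,969 → take DB $44,219. Book value $66,330.
Year 2: DB = ⌊$66,330 × 200%/5⌋ = $26,532; SL = ⌊$60,630/4⌋ = $15,157 → take DB $26,532. Book value $39,798.
Year 3: DB = ⌊$39,798 × 200%/5⌋ = $15,919; SL = ⌊$34,098/3⌋ = $11,366 → take DB $15,919. Book value $23,879.
Year 4: DB = ⌊$23,879 × 200%/5⌋ = $9,551; SL = ⌊$18,179/2⌋ = $9,089 → take DB $9,551. Book value $14,328.

$14,328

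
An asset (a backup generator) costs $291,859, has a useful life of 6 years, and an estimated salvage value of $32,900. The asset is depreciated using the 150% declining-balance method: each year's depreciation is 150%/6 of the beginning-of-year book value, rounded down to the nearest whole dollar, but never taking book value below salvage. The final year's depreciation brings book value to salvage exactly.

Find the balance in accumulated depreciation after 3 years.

Depreciable base = $291,859 − $32,900 = $258,959.
Year 1: ⌊$291,859 × 150%/6⌋ = $72,964. Book value $218,895.
Year 2: ⌊$218,895 × 150%/6⌋ = $54,723. Book value $164,172.
Year 3: ⌊$164,172 × 150%/6⌋ = $41,043. Book value $123,129.
Accumulated through year 3 = $291,859 − $123,129 = $168,730.

$168,730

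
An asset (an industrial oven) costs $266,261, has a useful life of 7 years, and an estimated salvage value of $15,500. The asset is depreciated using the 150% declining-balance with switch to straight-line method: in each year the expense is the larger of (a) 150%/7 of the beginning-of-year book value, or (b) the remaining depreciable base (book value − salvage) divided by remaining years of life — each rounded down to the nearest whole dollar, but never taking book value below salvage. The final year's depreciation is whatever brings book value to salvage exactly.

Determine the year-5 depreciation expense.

$28,413

Depreciable base = $266,261 − $15,500 = $250,761.
Year 1: DB = ⌊$266,261 × 150%/7⌋ = $57,055; SL = ⌊$250,761/7⌋ = $35,823 → take DB $57,055. Book value $209,206.
Year 2: DB = ⌊$209,206 × 150%/7⌋ = $44,829; SL = ⌊$193,706/6⌋ = $32,284 → take DB $44,829. Book value $164,377.
Year 3: DB = ⌊$164,377 × 150%/7⌋ = $35,223; SL = ⌊$148,877/5⌋ = $29,775 → take DB $35,223. Book value $129,154.
Year 4: DB = ⌊$129,154 × 150%/7⌋ = $27,675; SL = ⌊$113,654/4⌋ = $28,413 → take SL $28,413. Book value $100,741.
Year 5: DB = ⌊$100,741 × 150%/7⌋ = $21,587; SL = ⌊$85,241/3⌋ = $28,413 → take SL $28,413. Book value $72,328.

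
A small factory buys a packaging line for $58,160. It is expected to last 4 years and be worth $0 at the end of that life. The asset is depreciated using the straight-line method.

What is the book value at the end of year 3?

Depreciable base = $58,160 − $0 = $58,160.
Annual expense = $58,160 / 4 = $14,540.
End of year 1: book value $43,620.
End of year 2: book value $29,080.
End of year 3: book value $14,540.

$14,540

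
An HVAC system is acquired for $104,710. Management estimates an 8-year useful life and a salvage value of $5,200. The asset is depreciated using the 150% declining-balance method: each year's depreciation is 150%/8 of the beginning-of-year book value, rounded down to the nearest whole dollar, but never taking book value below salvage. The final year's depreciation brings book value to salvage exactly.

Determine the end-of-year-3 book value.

$56,165

Depreciable base = $104,710 − $5,200 = $99,510.
Year 1: ⌊$104,710 × 150%/8⌋ = $19,633. Book value $85,077.
Year 2: ⌊$85,077 × 150%/8⌋ = $15,951. Book value $69,126.
Year 3: ⌊$69,126 × 150%/8⌋ = $12,961. Book value $56,165.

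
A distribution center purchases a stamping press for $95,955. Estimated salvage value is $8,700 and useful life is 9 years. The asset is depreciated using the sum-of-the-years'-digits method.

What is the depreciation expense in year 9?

$1,939

Depreciable base = $95,955 − $8,700 = $87,255.
Sum of the years' digits = 9+8+7+6+5+4+3+2+1 = 45.
Year 1: $87,255 × 9/45 = $17,451. Book value $78,504.
Year 2: $87,255 × 8/45 = $15,512. Book value $62,992.
Year 3: $87,255 × 7/45 = $13,573. Book value $49,419.
Year 4: $87,255 × 6/45 = $11,634. Book value $37,785.
Year 5: $87,255 × 5/45 = $9,695. Book value $28,090.
Year 6: $87,255 × 4/45 = $7,756. Book value $20,334.
Year 7: $87,255 × 3/45 = $5,817. Book value $14,517.
Year 8: $87,255 × 2/45 = $3,878. Book value $10,639.
Year 9: $87,255 × 1/45 = $1,939. Book value $8,700.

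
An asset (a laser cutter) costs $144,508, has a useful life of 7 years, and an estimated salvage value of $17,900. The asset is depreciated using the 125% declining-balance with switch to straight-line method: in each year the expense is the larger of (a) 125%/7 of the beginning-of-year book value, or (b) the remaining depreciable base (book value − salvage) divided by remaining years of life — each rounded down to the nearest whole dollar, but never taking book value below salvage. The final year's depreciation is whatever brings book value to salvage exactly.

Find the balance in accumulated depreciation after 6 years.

Depreciable base = $144,508 − $17,900 = $126,608.
Year 1: DB = ⌊$144,508 × 125%/7⌋ = $25,805; SL = ⌊$126,608/7⌋ = $18,086 → take DB $25,805. Book value $118,703.
Year 2: DB = ⌊$118,703 × 125%/7⌋ = $21,196; SL = ⌊$100,803/6⌋ = $16,800 → take DB $21,196. Book value $97,507.
Year 3: DB = ⌊$97,507 × 125%/7⌋ = $17,411; SL = ⌊$79,607/5⌋ = $15,921 → take DB $17,411. Book value $80,096.
Year 4: DB = ⌊$80,096 × 125%/7⌋ = $14,302; SL = ⌊$62,196/4⌋ = $15,549 → take SL $15,549. Book value $64,547.
Year 5: DB = ⌊$64,547 × 125%/7⌋ = $11,526; SL = ⌊$46,647/3⌋ = $15,549 → take SL $15,549. Book value $48,998.
Year 6: DB = ⌊$48,998 × 125%/7⌋ = $8,749; SL = ⌊$31,098/2⌋ = $15,549 → take SL $15,549. Book value $33,449.
Accumulated through year 6 = $144,508 − $33,449 = $111,059.

$111,059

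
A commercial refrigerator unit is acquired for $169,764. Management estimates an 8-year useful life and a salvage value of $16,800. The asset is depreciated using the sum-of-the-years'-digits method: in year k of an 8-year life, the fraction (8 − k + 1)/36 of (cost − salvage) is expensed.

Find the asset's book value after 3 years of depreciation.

$80,535

Depreciable base = $169,764 − $16,800 = $152,964.
Sum of the years' digits = 8+7+6+5+4+3+2+1 = 36.
Year 1: $152,964 × 8/36 = $33,992. Book value $135,772.
Year 2: $152,964 × 7/36 = $29,743. Book value $106,029.
Year 3: $152,964 × 6/36 = $25,494. Book value $80,535.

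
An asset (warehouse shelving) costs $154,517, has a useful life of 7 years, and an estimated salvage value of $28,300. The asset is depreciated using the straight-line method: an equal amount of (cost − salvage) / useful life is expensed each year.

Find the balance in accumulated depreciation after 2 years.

Depreciable base = $154,517 − $28,300 = $126,217.
Annual expense = $126,217 / 7 = $18,031.
End of year 1: book value $136,486.
End of year 2: book value $118,455.
Accumulated through year 2 = $154,517 − $118,455 = $36,062.

$36,062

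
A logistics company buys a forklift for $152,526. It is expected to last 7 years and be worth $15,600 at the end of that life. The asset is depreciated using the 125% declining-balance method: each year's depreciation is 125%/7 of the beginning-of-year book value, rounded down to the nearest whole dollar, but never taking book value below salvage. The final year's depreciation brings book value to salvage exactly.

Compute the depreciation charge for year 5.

$12,400

Depreciable base = $152,526 − $15,600 = $136,926.
Year 1: ⌊$152,526 × 125%/7⌋ = $27,236. Book value $125,290.
Year 2: ⌊$125,290 × 125%/7⌋ = $22,373. Book value $102,917.
Year 3: ⌊$102,917 × 125%/7⌋ = $18,378. Book value $84,539.
Year 4: ⌊$84,539 × 125%/7⌋ = $15,096. Book value $69,443.
Year 5: ⌊$69,443 × 125%/7⌋ = $12,400. Book value $57,043.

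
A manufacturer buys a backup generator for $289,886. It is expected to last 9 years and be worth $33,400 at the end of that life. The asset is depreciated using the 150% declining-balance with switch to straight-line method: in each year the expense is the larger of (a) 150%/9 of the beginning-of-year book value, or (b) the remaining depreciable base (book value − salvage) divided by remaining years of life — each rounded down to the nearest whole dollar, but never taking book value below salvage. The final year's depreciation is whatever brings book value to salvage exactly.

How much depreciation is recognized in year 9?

$20,775

Depreciable base = $289,886 − $33,400 = $256,486.
Year 1: DB = ⌊$289,886 × 150%/9⌋ = $48,314; SL = ⌊$256,486/9⌋ = $28,498 → take DB $48,314. Book value $241,572.
Year 2: DB = ⌊$241,572 × 150%/9⌋ = $40,262; SL = ⌊$208,172/8⌋ = $26,021 → take DB $40,262. Book value $201,310.
Year 3: DB = ⌊$201,310 × 150%/9⌋ = $33,551; SL = ⌊$167,910/7⌋ = $23,987 → take DB $33,551. Book value $167,759.
Year 4: DB = ⌊$167,759 × 150%/9⌋ = $27,959; SL = ⌊$134,359/6⌋ = $22,393 → take DB $27,959. Book value $139,800.
Year 5: DB = ⌊$139,800 × 150%/9⌋ = $23,300; SL = ⌊$106,400/5⌋ = $21,280 → take DB $23,300. Book value $116,500.
Year 6: DB = ⌊$116,500 × 150%/9⌋ = $19,416; SL = ⌊$83,100/4⌋ = $20,775 → take SL $20,775. Book value $95,725.
Year 7: DB = ⌊$95,725 × 150%/9⌋ = $15,954; SL = ⌊$62,325/3⌋ = $20,775 → take SL $20,775. Book value $74,950.
Year 8: DB = ⌊$74,950 × 150%/9⌋ = $12,491; SL = ⌊$41,550/2⌋ = $20,775 → take SL $20,775. Book value $54,175.
Year 9 (final): $54,175 − $33,400 = $20,775. Book value $33,400.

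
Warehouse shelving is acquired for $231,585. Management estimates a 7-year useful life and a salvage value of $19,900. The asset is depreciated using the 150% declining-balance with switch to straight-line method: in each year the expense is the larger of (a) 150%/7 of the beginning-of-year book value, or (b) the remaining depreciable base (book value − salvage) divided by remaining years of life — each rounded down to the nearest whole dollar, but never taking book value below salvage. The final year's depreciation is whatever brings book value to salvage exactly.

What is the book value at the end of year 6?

Depreciable base = $231,585 − $19,900 = $211,685.
Year 1: DB = ⌊$231,585 × 150%/7⌋ = $49,625; SL = ⌊$211,685/7⌋ = $30,240 → take DB $49,625. Book value $181,960.
Year 2: DB = ⌊$181,960 × 150%/7⌋ = $38,991; SL = ⌊$162,060/6⌋ = $27,010 → take DB $38,991. Book value $142,969.
Year 3: DB = ⌊$142,969 × 150%/7⌋ = $30,636; SL = ⌊$123,069/5⌋ = $24,613 → take DB $30,636. Book value $112,333.
Year 4: DB = ⌊$112,333 × 150%/7⌋ = $24,071; SL = ⌊$92,433/4⌋ = $23,108 → take DB $24,071. Book value $88,262.
Year 5: DB = ⌊$88,262 × 150%/7⌋ = $18,913; SL = ⌊$68,362/3⌋ = $22,787 → take SL $22,787. Book value $65,475.
Year 6: DB = ⌊$65,475 × 150%/7⌋ = $14,030; SL = ⌊$45,575/2⌋ = $22,787 → take SL $22,787. Book value $42,688.

$42,688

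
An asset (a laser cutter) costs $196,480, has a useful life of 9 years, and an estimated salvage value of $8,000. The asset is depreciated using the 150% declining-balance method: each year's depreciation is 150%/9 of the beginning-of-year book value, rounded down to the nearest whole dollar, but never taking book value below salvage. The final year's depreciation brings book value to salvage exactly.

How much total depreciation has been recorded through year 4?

$101,725

Depreciable base = $196,480 − $8,000 = $188,480.
Year 1: ⌊$196,480 × 150%/9⌋ = $32,746. Book value $163,734.
Year 2: ⌊$163,734 × 150%/9⌋ = $27,289. Book value $136,445.
Year 3: ⌊$136,445 × 150%/9⌋ = $22,740. Book value $113,705.
Year 4: ⌊$113,705 × 150%/9⌋ = $18,950. Book value $94,755.
Accumulated through year 4 = $196,480 − $94,755 = $101,725.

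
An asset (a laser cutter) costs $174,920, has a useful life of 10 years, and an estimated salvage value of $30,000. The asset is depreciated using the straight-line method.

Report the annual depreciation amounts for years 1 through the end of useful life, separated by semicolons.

Depreciable base = $174,920 − $30,000 = $144,920.
Annual expense = $144,920 / 10 = $14,492.
End of year 1: book value $160,428.
End of year 2: book value $145,936.
End of year 3: book value $131,444.
End of year 4: book value $116,952.
End of year 5: book value $102,460.
End of year 6: book value $87,968.
End of year 7: book value $73,476.
End of year 8: book value $58,984.
End of year 9: book value $44,492.
End of year 10: book value $30,000.

$14,492; $14,492; $14,492; $14,492; $14,492; $14,492; $14,492; $14,492; $14,492; $14,492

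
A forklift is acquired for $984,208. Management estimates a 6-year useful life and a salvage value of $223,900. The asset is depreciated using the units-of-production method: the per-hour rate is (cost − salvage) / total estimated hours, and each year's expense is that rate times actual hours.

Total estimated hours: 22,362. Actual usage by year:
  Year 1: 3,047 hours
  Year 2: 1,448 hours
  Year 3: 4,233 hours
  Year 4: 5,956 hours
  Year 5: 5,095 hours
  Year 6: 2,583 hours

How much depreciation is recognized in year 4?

Depreciable base = $984,208 − $223,900 = $760,308.
Rate = $760,308 / 22,362 hours = $34 per hour.
Year 1: 3,047 × $34 = $103,598. Book value $880,610.
Year 2: 1,448 × $34 = $49,232. Book value $831,378.
Year 3: 4,233 × $34 = $143,922. Book value $687,456.
Year 4: 5,956 × $34 = $202,504. Book value $484,952.

$202,504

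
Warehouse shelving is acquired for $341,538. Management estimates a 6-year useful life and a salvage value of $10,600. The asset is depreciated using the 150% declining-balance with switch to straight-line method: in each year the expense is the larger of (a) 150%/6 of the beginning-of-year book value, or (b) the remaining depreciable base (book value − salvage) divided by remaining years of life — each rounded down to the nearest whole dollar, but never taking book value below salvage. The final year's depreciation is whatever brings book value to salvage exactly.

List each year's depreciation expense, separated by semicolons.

$85,384; $64,038; $48,029; $44,495; $44,496; $44,496

Depreciable base = $341,538 − $10,600 = $330,938.
Year 1: DB = ⌊$341,538 × 150%/6⌋ = $85,384; SL = ⌊$330,938/6⌋ = $55,156 → take DB $85,384. Book value $256,154.
Year 2: DB = ⌊$256,154 × 150%/6⌋ = $64,038; SL = ⌊$245,554/5⌋ = $49,110 → take DB $64,038. Book value $192,116.
Year 3: DB = ⌊$192,116 × 150%/6⌋ = $48,029; SL = ⌊$181,516/4⌋ = $45,379 → take DB $48,029. Book value $144,087.
Year 4: DB = ⌊$144,087 × 150%/6⌋ = $36,021; SL = ⌊$133,487/3⌋ = $44,495 → take SL $44,495. Book value $99,592.
Year 5: DB = ⌊$99,592 × 150%/6⌋ = $24,898; SL = ⌊$88,992/2⌋ = $44,496 → take SL $44,496. Book value $55,096.
Year 6 (final): $55,096 − $10,600 = $44,496. Book value $10,600.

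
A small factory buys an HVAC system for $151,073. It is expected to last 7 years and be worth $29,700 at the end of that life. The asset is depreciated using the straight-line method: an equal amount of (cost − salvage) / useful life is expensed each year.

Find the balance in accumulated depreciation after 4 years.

$69,356

Depreciable base = $151,073 − $29,700 = $121,373.
Annual expense = $121,373 / 7 = $17,339.
End of year 1: book value $133,734.
End of year 2: book value $116,395.
End of year 3: book value $99,056.
End of year 4: book value $81,717.
Accumulated through year 4 = $151,073 − $81,717 = $69,356.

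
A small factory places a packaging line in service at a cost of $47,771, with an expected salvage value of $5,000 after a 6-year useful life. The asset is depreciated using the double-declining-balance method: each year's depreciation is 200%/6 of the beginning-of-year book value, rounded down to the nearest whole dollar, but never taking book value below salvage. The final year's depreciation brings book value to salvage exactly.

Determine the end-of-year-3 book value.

Depreciable base = $47,771 − $5,000 = $42,771.
Year 1: ⌊$47,771 × 200%/6⌋ = $15,923. Book value $31,848.
Year 2: ⌊$31,848 × 200%/6⌋ = $10,616. Book value $21,232.
Year 3: ⌊$21,232 × 200%/6⌋ = $7,077. Book value $14,155.

$14,155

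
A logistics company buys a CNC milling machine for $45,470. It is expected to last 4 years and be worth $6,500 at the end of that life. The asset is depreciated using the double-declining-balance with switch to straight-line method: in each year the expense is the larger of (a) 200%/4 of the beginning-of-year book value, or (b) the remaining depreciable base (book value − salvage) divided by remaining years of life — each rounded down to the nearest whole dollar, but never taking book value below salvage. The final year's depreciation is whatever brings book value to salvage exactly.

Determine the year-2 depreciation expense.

Depreciable base = $45,470 − $6,500 = $38,970.
Year 1: DB = ⌊$45,470 × 200%/4⌋ = $22,735; SL = ⌊$38,970/4⌋ = $9,742 → take DB $22,735. Book value $22,735.
Year 2: DB = ⌊$22,735 × 200%/4⌋ = $11,367; SL = ⌊$16,235/3⌋ = $5,411 → take DB $11,367. Book value $11,368.

$11,367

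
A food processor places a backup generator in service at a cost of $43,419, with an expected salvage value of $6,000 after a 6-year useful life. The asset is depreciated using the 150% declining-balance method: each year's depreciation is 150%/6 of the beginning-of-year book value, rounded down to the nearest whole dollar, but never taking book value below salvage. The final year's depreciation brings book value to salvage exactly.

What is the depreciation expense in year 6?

$4,305

Depreciable base = $43,419 − $6,000 = $37,419.
Year 1: ⌊$43,419 × 150%/6⌋ = $10,854. Book value $32,565.
Year 2: ⌊$32,565 × 150%/6⌋ = $8,141. Book value $24,424.
Year 3: ⌊$24,424 × 150%/6⌋ = $6,106. Book value $18,318.
Year 4: ⌊$18,318 × 150%/6⌋ = $4,579. Book value $13,739.
Year 5: ⌊$13,739 × 150%/6⌋ = $3,434. Book value $10,305.
Year 6 (final): $10,305 − $6,000 = $4,305. Book value $6,000.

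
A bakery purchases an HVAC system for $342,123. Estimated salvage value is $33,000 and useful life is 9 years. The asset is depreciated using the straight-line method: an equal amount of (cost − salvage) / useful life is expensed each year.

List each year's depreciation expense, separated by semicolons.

$34,347; $34,347; $34,347; $34,347; $34,347; $34,347; $34,347; $34,347; $34,347

Depreciable base = $342,123 − $33,000 = $309,123.
Annual expense = $309,123 / 9 = $34,347.
End of year 1: book value $307,776.
End of year 2: book value $273,429.
End of year 3: book value $239,082.
End of year 4: book value $204,735.
End of year 5: book value $170,388.
End of year 6: book value $136,041.
End of year 7: book value $101,694.
End of year 8: book value $67,347.
End of year 9: book value $33,000.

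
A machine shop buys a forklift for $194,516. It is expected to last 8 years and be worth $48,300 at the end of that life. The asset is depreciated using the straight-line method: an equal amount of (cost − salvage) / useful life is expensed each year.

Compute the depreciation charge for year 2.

Depreciable base = $194,516 − $48,300 = $146,216.
Annual expense = $146,216 / 8 = $18,277.

$18,277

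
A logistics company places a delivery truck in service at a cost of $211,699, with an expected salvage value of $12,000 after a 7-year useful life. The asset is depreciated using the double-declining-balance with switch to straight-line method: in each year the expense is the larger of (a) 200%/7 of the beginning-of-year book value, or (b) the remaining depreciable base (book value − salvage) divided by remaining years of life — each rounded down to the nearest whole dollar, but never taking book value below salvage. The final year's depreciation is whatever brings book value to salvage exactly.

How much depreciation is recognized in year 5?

Depreciable base = $211,699 − $12,000 = $199,699.
Year 1: DB = ⌊$211,699 × 200%/7⌋ = $60,485; SL = ⌊$199,699/7⌋ = $28,528 → take DB $60,485. Book value $151,214.
Year 2: DB = ⌊$151,214 × 200%/7⌋ = $43,204; SL = ⌊$139,214/6⌋ = $23,202 → take DB $43,204. Book value $108,010.
Year 3: DB = ⌊$108,010 × 200%/7⌋ = $30,860; SL = ⌊$96,010/5⌋ = $19,202 → take DB $30,860. Book value $77,150.
Year 4: DB = ⌊$77,150 × 200%/7⌋ = $22,042; SL = ⌊$65,150/4⌋ = $16,287 → take DB $22,042. Book value $55,108.
Year 5: DB = ⌊$55,108 × 200%/7⌋ = $15,745; SL = ⌊$43,108/3⌋ = $14,369 → take DB $15,745. Book value $39,363.

$15,745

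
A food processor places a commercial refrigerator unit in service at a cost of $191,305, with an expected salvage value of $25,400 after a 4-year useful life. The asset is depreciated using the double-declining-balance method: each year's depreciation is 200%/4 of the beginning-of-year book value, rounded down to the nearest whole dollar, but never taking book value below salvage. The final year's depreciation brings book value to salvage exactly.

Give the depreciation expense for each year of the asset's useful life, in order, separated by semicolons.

$95,652; $47,826; $22,427; $0

Depreciable base = $191,305 − $25,400 = $165,905.
Year 1: ⌊$191,305 × 200%/4⌋ = $95,652. Book value $95,653.
Year 2: ⌊$95,653 × 200%/4⌋ = $47,826. Book value $47,827.
Year 3: ⌊$47,827 × 200%/4⌋ = $23,913, capped at $22,427. Book value $25,400.
Year 4 (final): $25,400 − $25,400 = $0. Book value $25,400.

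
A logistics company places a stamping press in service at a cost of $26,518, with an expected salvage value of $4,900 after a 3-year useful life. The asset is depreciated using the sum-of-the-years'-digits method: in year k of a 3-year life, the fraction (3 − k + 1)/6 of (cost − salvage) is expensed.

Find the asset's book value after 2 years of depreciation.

$8,503

Depreciable base = $26,518 − $4,900 = $21,618.
Sum of the years' digits = 3+2+1 = 6.
Year 1: $21,618 × 3/6 = $10,809. Book value $15,709.
Year 2: $21,618 × 2/6 = $7,206. Book value $8,503.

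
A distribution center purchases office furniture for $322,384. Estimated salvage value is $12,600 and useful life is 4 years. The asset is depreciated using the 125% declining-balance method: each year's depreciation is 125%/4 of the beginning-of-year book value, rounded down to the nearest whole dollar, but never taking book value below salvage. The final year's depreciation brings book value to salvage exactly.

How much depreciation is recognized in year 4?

Depreciable base = $322,384 − $12,600 = $309,784.
Year 1: ⌊$322,384 × 125%/4⌋ = $100,745. Book value $221,639.
Year 2: ⌊$221,639 × 125%/4⌋ = $69,262. Book value $152,377.
Year 3: ⌊$152,377 × 125%/4⌋ = $47,617. Book value $104,760.
Year 4 (final): $104,760 − $12,600 = $92,160. Book value $12,600.

$92,160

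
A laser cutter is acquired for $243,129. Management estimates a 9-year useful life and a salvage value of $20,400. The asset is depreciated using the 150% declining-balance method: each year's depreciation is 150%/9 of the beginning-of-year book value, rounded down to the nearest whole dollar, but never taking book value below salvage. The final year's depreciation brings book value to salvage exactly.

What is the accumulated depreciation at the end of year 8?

$186,583

Depreciable base = $243,129 − $20,400 = $222,729.
Year 1: ⌊$243,129 × 150%/9⌋ = $40,521. Book value $202,608.
Year 2: ⌊$202,608 × 150%/9⌋ = $33,768. Book value $168,840.
Year 3: ⌊$168,840 × 150%/9⌋ = $28,140. Book value $140,700.
Year 4: ⌊$140,700 × 150%/9⌋ = $23,450. Book value $117,250.
Year 5: ⌊$117,250 × 150%/9⌋ = $19,541. Book value $97,709.
Year 6: ⌊$97,709 × 150%/9⌋ = $16,284. Book value $81,425.
Year 7: ⌊$81,425 × 150%/9⌋ = $13,570. Book value $67,855.
Year 8: ⌊$67,855 × 150%/9⌋ = $11,309. Book value $56,546.
Accumulated through year 8 = $243,129 − $56,546 = $186,583.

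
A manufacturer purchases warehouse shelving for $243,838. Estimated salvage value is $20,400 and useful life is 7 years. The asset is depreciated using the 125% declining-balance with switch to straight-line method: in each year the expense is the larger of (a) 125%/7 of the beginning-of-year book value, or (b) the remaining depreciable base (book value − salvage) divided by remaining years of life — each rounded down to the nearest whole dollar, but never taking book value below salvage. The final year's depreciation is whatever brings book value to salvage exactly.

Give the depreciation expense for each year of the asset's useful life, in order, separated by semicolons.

$43,542; $35,767; $29,380; $28,687; $28,687; $28,687; $28,688

Depreciable base = $243,838 − $20,400 = $223,438.
Year 1: DB = ⌊$243,838 × 125%/7⌋ = $43,542; SL = ⌊$223,438/7⌋ = $31,919 → take DB $43,542. Book value $200,296.
Year 2: DB = ⌊$200,296 × 125%/7⌋ = $35,767; SL = ⌊$179,896/6⌋ = $29,982 → take DB $35,767. Book value $164,529.
Year 3: DB = ⌊$164,529 × 125%/7⌋ = $29,380; SL = ⌊$144,129/5⌋ = $28,825 → take DB $29,380. Book value $135,149.
Year 4: DB = ⌊$135,149 × 125%/7⌋ = $24,133; SL = ⌊$114,749/4⌋ = $28,687 → take SL $28,687. Book value $106,462.
Year 5: DB = ⌊$106,462 × 125%/7⌋ = $19,011; SL = ⌊$86,062/3⌋ = $28,687 → take SL $28,687. Book value $77,775.
Year 6: DB = ⌊$77,775 × 125%/7⌋ = $13,888; SL = ⌊$57,375/2⌋ = $28,687 → take SL $28,687. Book value $49,088.
Year 7 (final): $49,088 − $20,400 = $28,688. Book value $20,400.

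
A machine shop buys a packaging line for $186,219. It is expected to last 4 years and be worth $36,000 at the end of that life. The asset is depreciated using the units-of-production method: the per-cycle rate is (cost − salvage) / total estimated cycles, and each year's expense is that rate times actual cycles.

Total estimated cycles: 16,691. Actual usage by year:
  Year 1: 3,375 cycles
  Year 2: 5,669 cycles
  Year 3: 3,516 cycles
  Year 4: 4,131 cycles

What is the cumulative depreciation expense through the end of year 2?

Depreciable base = $186,219 − $36,000 = $150,219.
Rate = $150,219 / 16,691 cycles = $9 per cycle.
Year 1: 3,375 × $9 = $30,375. Book value $155,844.
Year 2: 5,669 × $9 = $51,021. Book value $104,823.
Accumulated through year 2 = $186,219 − $104,823 = $81,396.

$81,396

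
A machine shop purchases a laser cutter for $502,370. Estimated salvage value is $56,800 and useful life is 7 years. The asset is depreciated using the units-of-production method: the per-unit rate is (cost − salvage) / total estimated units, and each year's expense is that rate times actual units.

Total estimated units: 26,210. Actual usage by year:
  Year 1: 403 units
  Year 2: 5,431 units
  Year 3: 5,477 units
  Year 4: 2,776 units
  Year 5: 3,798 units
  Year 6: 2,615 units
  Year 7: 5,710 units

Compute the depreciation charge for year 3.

Depreciable base = $502,370 − $56,800 = $445,570.
Rate = $445,570 / 26,210 units = $17 per unit.
Year 1: 403 × $17 = $6,851. Book value $495,519.
Year 2: 5,431 × $17 = $92,327. Book value $403,192.
Year 3: 5,477 × $17 = $93,109. Book value $310,083.

$93,109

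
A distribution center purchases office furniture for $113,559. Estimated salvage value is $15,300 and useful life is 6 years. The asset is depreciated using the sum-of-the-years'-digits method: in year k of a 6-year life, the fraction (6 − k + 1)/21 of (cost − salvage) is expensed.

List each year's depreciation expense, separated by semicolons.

$28,074; $23,395; $18,716; $14,037; $9,358; $4,679

Depreciable base = $113,559 − $15,300 = $98,259.
Sum of the years' digits = 6+5+4+3+2+1 = 21.
Year 1: $98,259 × 6/21 = $28,074. Book value $85,485.
Year 2: $98,259 × 5/21 = $23,395. Book value $62,090.
Year 3: $98,259 × 4/21 = $18,716. Book value $43,374.
Year 4: $98,259 × 3/21 = $14,037. Book value $29,337.
Year 5: $98,259 × 2/21 = $9,358. Book value $19,979.
Year 6: $98,259 × 1/21 = $4,679. Book value $15,300.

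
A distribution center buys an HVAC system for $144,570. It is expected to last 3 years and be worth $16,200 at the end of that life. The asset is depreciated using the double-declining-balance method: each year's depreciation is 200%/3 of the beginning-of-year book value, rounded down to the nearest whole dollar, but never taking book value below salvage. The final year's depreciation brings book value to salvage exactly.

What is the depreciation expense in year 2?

$31,990

Depreciable base = $144,570 − $16,200 = $128,370.
Year 1: ⌊$144,570 × 200%/3⌋ = $96,380. Book value $48,190.
Year 2: ⌊$48,190 × 200%/3⌋ = $32,126, capped at $31,990. Book value $16,200.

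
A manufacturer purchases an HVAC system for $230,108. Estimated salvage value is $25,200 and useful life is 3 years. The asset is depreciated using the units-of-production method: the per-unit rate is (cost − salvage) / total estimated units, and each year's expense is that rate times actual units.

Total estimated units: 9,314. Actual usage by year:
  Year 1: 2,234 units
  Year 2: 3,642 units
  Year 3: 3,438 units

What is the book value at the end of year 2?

Depreciable base = $230,108 − $25,200 = $204,908.
Rate = $204,908 / 9,314 units = $22 per unit.
Year 1: 2,234 × $22 = $49,148. Book value $180,960.
Year 2: 3,642 × $22 = $80,124. Book value $100,836.

$100,836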